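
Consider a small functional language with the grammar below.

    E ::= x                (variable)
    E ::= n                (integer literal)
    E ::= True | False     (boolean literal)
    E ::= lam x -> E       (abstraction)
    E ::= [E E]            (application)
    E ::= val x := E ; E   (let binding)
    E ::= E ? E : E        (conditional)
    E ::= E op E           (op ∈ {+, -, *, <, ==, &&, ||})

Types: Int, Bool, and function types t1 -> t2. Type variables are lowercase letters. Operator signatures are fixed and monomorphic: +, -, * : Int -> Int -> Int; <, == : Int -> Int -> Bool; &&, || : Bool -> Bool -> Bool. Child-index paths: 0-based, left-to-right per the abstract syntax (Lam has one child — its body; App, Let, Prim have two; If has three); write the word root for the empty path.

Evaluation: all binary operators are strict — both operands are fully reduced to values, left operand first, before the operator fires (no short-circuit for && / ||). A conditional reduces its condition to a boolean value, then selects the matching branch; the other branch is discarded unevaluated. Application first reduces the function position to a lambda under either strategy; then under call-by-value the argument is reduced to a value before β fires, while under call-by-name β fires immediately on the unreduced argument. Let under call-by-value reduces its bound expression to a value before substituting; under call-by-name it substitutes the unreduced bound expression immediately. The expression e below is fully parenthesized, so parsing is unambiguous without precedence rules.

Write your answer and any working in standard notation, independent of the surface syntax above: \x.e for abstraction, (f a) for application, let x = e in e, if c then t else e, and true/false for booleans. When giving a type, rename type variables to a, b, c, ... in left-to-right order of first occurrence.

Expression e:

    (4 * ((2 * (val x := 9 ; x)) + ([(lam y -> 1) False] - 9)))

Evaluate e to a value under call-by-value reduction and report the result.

Working:
step 0: (4 * ((2 * (let x = 9 in x)) + (((\y.1) false) - 9)))
step 1: [let@1.0.1] (4 * ((2 * 9) + (((\y.1) false) - 9)))
step 2: [delta@1.0] (4 * (18 + (((\y.1) false) - 9)))
step 3: [beta@1.1.0] (4 * (18 + (1 - 9)))
step 4: [delta@1.1] (4 * (18 + -8))
step 5: [delta@1] (4 * 10)
step 6: [delta@root] 40

Answer: 40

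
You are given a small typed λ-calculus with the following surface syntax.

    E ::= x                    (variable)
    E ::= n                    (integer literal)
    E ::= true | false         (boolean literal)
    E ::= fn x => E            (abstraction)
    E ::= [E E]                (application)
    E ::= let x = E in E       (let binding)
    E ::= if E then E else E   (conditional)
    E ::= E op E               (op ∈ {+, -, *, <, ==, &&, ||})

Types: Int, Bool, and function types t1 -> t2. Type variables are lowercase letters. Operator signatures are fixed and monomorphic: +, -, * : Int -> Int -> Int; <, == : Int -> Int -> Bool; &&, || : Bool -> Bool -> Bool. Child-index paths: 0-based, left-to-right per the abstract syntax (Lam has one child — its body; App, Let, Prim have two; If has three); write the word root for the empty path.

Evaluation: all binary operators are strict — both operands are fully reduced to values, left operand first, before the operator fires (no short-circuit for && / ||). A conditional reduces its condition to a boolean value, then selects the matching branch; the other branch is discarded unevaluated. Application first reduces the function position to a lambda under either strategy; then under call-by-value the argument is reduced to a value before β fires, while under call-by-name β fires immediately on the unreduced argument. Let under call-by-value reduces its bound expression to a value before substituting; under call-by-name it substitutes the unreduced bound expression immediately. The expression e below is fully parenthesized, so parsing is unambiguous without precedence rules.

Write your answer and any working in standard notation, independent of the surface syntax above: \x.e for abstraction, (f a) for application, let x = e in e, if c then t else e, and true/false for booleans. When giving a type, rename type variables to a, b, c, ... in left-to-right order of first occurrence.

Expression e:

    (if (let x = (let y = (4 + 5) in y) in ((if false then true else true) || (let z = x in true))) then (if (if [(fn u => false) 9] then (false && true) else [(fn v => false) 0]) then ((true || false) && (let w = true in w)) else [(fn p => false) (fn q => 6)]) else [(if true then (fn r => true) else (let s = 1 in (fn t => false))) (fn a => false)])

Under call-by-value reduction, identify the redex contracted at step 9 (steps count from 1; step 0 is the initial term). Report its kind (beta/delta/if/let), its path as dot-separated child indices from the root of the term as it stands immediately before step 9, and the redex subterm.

Trace:
step 0: (if (let x = (let y = (4 + 5) in y) in ((if false then true else true) || (let z = x in true))) then (if (if ((\u.false) 9) then (false && true) else ((\v.false) 0)) then ((true || false) && (let w = true in w)) else ((\p.false) (\q.6))) else ((if true then (\r.true) else (let s = 1 in (\t.false))) (\a.false)))
step 1: [delta@0.0.0] (if (let x = (let y = 9 in y) in ((if false then true else true) || (let z = x in true))) then (if (if ((\u.false) 9) then (false && true) else ((\v.false) 0)) then ((true || false) && (let w = true in w)) else ((\p.false) (\q.6))) else ((if true then (\r.true) else (let s = 1 in (\t.false))) (\a.false)))
step 2: [let@0.0] (if (let x = 9 in ((if false then true else true) || (let z = x in true))) then (if (if ((\u.false) 9) then (false && true) else ((\v.false) 0)) then ((true || false) && (let w = true in w)) else ((\p.false) (\q.6))) else ((if true then (\r.true) else (let s = 1 in (\t.false))) (\a.false)))
step 3: [let@0] (if ((if false then true else true) || (let z = 9 in true)) then (if (if ((\u.false) 9) then (false && true) else ((\v.false) 0)) then ((true || false) && (let w = true in w)) else ((\p.false) (\q.6))) else ((if true then (\r.true) else (let s = 1 in (\t.false))) (\a.false)))
step 4: [if@0.0] (if (true || (let z = 9 in true)) then (if (if ((\u.false) 9) then (false && true) else ((\v.false) 0)) then ((true || false) && (let w = true in w)) else ((\p.false) (\q.6))) else ((if true then (\r.true) else (let s = 1 in (\t.false))) (\a.false)))
step 5: [let@0.1] (if (true || true) then (if (if ((\u.false) 9) then (false && true) else ((\v.false) 0)) then ((true || false) && (let w = true in w)) else ((\p.false) (\q.6))) else ((if true then (\r.true) else (let s = 1 in (\t.false))) (\a.false)))
step 6: [delta@0] (if true then (if (if ((\u.false) 9) then (false && true) else ((\v.false) 0)) then ((true || false) && (let w = true in w)) else ((\p.false) (\q.6))) else ((if true then (\r.true) else (let s = 1 in (\t.false))) (\a.false)))
step 7: [if@root] (if (if ((\u.false) 9) then (false && true) else ((\v.false) 0)) then ((true || false) && (let w = true in w)) else ((\p.false) (\q.6)))
step 8: [beta@0.0] (if (if false then (false && true) else ((\v.false) 0)) then ((true || false) && (let w = true in w)) else ((\p.false) (\q.6)))
step 9: [if@0] (if ((\v.false) 0) then ((true || false) && (let w = true in w)) else ((\p.false) (\q.6)))

Answer: if at 0 : (if false then (false && true) else ((\v.false) 0))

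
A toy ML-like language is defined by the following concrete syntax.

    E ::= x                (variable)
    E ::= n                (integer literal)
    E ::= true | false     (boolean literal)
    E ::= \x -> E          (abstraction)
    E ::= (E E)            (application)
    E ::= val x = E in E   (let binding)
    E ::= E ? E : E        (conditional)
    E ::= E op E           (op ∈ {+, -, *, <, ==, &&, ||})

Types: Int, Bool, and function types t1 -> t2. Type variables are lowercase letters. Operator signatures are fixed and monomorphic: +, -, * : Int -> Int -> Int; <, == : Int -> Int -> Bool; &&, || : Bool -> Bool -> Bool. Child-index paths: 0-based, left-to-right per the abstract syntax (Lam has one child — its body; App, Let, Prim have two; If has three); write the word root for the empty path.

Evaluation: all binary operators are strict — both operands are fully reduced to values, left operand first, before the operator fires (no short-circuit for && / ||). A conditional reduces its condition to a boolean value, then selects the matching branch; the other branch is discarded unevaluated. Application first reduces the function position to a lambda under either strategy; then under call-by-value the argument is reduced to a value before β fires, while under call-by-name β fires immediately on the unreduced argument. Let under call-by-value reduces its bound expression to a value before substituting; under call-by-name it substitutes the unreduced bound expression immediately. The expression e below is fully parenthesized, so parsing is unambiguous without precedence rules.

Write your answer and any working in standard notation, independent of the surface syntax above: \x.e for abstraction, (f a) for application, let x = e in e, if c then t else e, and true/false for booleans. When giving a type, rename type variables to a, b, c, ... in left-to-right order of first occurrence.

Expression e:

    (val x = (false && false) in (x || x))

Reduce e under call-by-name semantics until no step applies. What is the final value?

Trace:
step 0: (let x = (false && false) in (x || x))
step 1: [let@root] ((false && false) || (false && false))
step 2: [delta@0] (false || (false && false))
step 3: [delta@1] (false || false)
step 4: [delta@root] false

Answer: false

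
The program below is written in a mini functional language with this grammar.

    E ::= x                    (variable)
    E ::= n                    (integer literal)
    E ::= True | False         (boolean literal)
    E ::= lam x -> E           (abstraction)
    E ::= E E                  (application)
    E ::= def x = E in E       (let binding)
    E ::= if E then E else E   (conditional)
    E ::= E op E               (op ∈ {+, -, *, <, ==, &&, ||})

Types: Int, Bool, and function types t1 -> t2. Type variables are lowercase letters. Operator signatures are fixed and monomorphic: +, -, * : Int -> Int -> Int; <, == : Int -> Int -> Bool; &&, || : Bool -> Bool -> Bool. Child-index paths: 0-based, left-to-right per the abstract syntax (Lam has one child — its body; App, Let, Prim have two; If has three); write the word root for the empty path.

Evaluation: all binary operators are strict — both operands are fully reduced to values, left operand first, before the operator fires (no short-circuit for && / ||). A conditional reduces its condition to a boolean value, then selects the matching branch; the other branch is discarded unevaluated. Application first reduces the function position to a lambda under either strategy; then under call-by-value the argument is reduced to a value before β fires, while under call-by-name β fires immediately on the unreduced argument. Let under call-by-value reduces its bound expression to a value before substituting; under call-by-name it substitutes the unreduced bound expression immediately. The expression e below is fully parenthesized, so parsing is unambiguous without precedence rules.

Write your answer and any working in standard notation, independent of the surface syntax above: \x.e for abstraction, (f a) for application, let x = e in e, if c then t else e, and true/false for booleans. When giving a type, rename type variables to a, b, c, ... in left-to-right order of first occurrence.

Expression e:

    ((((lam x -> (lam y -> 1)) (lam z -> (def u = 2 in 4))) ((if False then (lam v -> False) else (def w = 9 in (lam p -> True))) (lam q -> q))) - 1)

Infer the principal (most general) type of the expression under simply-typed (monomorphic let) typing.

Trace:
\y._ : b -> Int
\x._ : a -> b -> Int
let u : Int
\z._ : c -> Int
  unify a -> b -> Int ~ (c -> Int) -> d
  unify a ~ c -> Int
  unify b -> Int ~ d
_ _ : b -> Int
  unify Bool ~ Bool
\v._ : e -> Bool
let w : Int
\p._ : f -> Bool
  unify e -> Bool ~ f -> Bool
  unify e ~ f
  unify Bool ~ Bool
q : g
\q._ : g -> g
  unify f -> Bool ~ (g -> g) -> h
  unify f ~ g -> g
  unify Bool ~ h
_ _ : Bool
  unify b -> Int ~ Bool -> i
  unify b ~ Bool
  unify Int ~ i
_ _ : Int
  unify Int ~ Int
  unify Int ~ Int

Answer: Int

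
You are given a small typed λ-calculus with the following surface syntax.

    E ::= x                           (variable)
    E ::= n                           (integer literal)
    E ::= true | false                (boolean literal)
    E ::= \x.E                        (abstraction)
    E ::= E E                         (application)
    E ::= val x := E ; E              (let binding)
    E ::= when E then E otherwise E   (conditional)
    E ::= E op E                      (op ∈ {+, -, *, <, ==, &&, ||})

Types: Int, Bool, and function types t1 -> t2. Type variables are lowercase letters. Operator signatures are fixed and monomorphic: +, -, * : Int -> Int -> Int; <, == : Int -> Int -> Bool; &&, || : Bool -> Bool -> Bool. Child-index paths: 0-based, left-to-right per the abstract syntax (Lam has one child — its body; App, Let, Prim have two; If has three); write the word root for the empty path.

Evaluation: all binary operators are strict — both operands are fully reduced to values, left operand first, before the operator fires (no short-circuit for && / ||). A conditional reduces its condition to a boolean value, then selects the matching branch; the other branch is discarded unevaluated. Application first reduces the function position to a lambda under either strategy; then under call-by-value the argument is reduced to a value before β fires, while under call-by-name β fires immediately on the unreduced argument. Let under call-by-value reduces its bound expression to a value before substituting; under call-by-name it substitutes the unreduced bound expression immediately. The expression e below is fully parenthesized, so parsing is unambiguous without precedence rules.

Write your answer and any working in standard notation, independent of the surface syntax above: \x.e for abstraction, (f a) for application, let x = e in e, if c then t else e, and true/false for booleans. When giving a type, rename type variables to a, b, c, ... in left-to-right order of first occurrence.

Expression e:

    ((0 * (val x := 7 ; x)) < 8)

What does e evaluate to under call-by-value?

Trace:
step 0: ((0 * (let x = 7 in x)) < 8)
step 1: [let@0.1] ((0 * 7) < 8)
step 2: [delta@0] (0 < 8)
step 3: [delta@root] true

Answer: true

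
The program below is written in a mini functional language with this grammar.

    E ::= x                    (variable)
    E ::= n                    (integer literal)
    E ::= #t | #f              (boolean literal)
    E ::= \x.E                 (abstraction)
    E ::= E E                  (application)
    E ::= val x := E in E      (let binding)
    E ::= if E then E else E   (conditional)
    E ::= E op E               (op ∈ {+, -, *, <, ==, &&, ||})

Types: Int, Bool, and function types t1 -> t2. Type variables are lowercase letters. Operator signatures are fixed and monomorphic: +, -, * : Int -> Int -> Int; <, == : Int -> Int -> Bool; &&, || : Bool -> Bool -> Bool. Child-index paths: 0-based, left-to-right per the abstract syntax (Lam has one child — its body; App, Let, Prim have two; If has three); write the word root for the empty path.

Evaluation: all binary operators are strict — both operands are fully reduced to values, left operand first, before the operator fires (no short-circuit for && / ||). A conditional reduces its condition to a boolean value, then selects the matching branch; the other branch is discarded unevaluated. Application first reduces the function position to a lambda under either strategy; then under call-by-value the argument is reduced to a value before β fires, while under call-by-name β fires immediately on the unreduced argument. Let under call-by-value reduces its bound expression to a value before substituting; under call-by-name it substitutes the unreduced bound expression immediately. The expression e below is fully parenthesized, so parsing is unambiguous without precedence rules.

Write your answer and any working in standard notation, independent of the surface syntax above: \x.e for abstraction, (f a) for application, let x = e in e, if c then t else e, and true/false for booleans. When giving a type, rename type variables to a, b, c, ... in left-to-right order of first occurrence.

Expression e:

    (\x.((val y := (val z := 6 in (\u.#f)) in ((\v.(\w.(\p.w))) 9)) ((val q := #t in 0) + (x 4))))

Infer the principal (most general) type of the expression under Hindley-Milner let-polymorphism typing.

Trace:
let z : Int
\u._ : b -> Bool
let y : forall. b -> Bool
w : d
\p._ : e -> d
\w._ : d -> e -> d
\v._ : c -> d -> e -> d
  unify c -> d -> e -> d ~ Int -> f
  unify c ~ Int
  unify d -> e -> d ~ f
_ _ : d -> e -> d
let q : Bool
  unify Int ~ Int
x : a
  unify a ~ Int -> g
_ _ : g
  unify g ~ Int
  unify d -> e -> d ~ Int -> h
  unify d ~ Int
  unify e -> Int ~ h
_ _ : e -> Int
\x._ : (Int -> Int) -> e -> Int

Answer: (Int -> Int) -> a -> Int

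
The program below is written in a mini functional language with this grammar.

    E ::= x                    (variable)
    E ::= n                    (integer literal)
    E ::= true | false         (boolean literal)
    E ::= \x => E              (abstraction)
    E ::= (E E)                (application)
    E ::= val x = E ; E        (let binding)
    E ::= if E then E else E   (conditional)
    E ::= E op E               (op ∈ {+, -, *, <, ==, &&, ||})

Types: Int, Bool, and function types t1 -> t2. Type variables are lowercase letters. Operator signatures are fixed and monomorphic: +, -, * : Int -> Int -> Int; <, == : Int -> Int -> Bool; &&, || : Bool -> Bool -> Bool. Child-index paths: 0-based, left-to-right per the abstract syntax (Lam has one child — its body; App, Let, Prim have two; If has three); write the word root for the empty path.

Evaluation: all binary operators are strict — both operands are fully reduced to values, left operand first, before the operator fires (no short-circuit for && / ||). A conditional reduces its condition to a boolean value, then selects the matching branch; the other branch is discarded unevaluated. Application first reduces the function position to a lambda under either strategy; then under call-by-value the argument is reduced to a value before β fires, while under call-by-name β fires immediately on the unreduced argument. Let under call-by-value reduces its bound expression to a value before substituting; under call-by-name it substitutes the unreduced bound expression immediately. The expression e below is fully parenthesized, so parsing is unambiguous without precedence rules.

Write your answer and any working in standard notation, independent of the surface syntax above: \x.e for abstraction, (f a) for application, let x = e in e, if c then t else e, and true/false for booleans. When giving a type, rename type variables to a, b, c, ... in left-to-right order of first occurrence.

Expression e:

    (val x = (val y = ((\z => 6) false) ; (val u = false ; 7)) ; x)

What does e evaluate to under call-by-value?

Trace:
step 0: (let x = (let y = ((\z.6) false) in (let u = false in 7)) in x)
step 1: [beta@0.0] (let x = (let y = 6 in (let u = false in 7)) in x)
step 2: [let@0] (let x = (let u = false in 7) in x)
step 3: [let@0] (let x = 7 in x)
step 4: [let@root] 7

Answer: 7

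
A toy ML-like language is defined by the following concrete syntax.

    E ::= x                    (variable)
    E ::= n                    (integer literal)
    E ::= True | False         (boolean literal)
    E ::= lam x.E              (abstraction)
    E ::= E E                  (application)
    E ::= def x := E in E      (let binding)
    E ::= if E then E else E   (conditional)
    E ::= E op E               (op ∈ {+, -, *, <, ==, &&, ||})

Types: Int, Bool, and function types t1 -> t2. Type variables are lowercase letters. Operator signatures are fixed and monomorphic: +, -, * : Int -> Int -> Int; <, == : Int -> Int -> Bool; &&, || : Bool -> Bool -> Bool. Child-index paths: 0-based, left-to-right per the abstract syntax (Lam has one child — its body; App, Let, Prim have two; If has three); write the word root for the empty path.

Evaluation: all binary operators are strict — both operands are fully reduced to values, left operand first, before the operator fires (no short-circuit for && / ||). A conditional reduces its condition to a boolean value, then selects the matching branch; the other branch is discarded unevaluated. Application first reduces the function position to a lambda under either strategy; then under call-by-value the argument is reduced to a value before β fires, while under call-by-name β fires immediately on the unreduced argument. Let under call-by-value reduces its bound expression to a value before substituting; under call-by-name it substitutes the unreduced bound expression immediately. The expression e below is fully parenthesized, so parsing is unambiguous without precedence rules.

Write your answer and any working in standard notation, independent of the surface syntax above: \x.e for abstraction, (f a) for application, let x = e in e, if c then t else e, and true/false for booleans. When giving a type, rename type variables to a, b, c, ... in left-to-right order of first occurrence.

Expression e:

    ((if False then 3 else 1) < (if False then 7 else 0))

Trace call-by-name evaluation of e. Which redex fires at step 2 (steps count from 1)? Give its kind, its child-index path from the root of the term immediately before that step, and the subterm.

Trace:
step 0: ((if false then 3 else 1) < (if false then 7 else 0))
step 1: [if@0] (1 < (if false then 7 else 0))
step 2: [if@1] (1 < 0)

Answer: if at 1 : (if false then 7 else 0)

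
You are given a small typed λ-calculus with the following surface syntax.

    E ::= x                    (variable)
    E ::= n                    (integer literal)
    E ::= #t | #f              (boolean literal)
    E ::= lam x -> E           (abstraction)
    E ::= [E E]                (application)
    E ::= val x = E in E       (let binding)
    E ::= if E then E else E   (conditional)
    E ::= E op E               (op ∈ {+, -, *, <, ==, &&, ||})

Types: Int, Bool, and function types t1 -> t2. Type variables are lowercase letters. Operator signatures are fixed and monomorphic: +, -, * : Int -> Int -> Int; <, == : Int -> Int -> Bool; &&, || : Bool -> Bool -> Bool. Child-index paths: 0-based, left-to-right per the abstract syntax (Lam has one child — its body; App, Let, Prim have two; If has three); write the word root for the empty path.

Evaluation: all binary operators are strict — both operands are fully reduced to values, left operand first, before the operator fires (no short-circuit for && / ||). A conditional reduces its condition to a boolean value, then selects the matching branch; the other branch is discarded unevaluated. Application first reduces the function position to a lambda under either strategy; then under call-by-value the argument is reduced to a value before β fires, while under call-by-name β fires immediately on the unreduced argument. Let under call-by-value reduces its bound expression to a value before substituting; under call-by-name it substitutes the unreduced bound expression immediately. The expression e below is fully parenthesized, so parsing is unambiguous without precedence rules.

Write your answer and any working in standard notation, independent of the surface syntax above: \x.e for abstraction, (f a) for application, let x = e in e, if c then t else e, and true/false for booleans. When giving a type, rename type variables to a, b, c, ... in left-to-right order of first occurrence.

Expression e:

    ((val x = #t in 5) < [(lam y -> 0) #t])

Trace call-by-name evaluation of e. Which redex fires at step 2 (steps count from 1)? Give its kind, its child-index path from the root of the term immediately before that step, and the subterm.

Answer: beta at 1 : ((\y.0) true)

Trace:
step 0: ((let x = true in 5) < ((\y.0) true))
step 1: [let@0] (5 < ((\y.0) true))
step 2: [beta@1] (5 < 0)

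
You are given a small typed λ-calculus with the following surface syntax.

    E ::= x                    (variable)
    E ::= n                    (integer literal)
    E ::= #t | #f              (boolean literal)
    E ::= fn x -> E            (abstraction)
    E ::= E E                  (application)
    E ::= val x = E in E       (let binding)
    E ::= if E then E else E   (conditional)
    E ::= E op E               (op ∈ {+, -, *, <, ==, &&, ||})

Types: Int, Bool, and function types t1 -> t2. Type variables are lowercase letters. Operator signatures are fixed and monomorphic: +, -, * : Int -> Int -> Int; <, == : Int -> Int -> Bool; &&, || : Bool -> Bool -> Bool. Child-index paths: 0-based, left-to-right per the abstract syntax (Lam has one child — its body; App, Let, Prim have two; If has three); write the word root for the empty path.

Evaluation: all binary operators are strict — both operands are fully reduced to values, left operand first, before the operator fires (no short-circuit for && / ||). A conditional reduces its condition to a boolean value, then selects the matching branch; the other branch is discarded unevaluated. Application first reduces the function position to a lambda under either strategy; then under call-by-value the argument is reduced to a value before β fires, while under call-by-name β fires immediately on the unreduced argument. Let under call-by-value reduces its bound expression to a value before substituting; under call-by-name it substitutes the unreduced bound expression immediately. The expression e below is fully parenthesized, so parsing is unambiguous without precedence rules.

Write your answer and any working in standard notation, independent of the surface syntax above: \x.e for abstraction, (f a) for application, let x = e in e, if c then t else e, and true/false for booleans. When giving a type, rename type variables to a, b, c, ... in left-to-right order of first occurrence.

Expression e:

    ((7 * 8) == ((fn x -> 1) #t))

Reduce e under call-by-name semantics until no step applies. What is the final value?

Answer: false

Derivation:
step 0: ((7 * 8) == ((\x.1) true))
step 1: [delta@0] (56 == ((\x.1) true))
step 2: [beta@1] (56 == 1)
step 3: [delta@root] false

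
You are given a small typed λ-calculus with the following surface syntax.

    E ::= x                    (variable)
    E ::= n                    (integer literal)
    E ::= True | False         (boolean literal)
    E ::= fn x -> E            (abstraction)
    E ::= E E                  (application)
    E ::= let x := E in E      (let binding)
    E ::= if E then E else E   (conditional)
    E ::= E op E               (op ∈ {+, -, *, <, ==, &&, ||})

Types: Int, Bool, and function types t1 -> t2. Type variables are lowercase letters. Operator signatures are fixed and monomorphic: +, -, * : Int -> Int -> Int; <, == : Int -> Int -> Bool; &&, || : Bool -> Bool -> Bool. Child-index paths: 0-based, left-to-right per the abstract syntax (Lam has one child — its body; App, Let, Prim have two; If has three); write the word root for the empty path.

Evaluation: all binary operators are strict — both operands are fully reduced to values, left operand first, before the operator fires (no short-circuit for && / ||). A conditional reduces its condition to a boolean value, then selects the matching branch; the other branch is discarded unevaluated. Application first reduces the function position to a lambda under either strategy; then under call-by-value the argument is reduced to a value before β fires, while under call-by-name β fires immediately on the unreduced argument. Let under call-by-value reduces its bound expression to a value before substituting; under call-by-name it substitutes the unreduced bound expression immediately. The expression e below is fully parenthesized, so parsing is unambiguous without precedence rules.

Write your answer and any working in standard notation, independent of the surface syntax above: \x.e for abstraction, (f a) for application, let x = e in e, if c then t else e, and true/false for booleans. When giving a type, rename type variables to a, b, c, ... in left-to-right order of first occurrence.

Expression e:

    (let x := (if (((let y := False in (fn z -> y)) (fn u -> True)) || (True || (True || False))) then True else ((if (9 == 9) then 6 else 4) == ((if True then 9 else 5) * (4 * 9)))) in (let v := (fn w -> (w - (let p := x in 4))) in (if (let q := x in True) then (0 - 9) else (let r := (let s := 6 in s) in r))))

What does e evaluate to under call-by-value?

Trace:
step 0: (let x = (if (((let y = false in (\z.y)) (\u.true)) || (true || (true || false))) then true else ((if (9 == 9) then 6 else 4) == ((if true then 9 else 5) * (4 * 9)))) in (let v = (\w.(w - (let p = x in 4))) in (if (let q = x in true) then (0 - 9) else (let r = (let s = 6 in s) in r))))
step 1: [let@0.0.0.0] (let x = (if (((\z.false) (\u.true)) || (true || (true || false))) then true else ((if (9 == 9) then 6 else 4) == ((if true then 9 else 5) * (4 * 9)))) in (let v = (\w.(w - (let p = x in 4))) in (if (let q = x in true) then (0 - 9) else (let r = (let s = 6 in s) in r))))
step 2: [beta@0.0.0] (let x = (if (false || (true || (true || false))) then true else ((if (9 == 9) then 6 else 4) == ((if true then 9 else 5) * (4 * 9)))) in (let v = (\w.(w - (let p = x in 4))) in (if (let q = x in true) then (0 - 9) else (let r = (let s = 6 in s) in r))))
step 3: [delta@0.0.1.1] (let x = (if (false || (true || true)) then true else ((if (9 == 9) then 6 else 4) == ((if true then 9 else 5) * (4 * 9)))) in (let v = (\w.(w - (let p = x in 4))) in (if (let q = x in true) then (0 - 9) else (let r = (let s = 6 in s) in r))))
step 4: [delta@0.0.1] (let x = (if (false || true) then true else ((if (9 == 9) then 6 else 4) == ((if true then 9 else 5) * (4 * 9)))) in (let v = (\w.(w - (let p = x in 4))) in (if (let q = x in true) then (0 - 9) else (let r = (let s = 6 in s) in r))))
step 5: [delta@0.0] (let x = (if true then true else ((if (9 == 9) then 6 else 4) == ((if true then 9 else 5) * (4 * 9)))) in (let v = (\w.(w - (let p = x in 4))) in (if (let q = x in true) then (0 - 9) else (let r = (let s = 6 in s) in r))))
step 6: [if@0] (let x = true in (let v = (\w.(w - (let p = x in 4))) in (if (let q = x in true) then (0 - 9) else (let r = (let s = 6 in s) in r))))
step 7: [let@root] (let v = (\w.(w - (let p = true in 4))) in (if (let q = true in true) then (0 - 9) else (let r = (let s = 6 in s) in r)))
step 8: [let@root] (if (let q = true in true) then (0 - 9) else (let r = (let s = 6 in s) in r))
step 9: [let@0] (if true then (0 - 9) else (let r = (let s = 6 in s) in r))
step 10: [if@root] (0 - 9)
step 11: [delta@root] -9

Answer: -9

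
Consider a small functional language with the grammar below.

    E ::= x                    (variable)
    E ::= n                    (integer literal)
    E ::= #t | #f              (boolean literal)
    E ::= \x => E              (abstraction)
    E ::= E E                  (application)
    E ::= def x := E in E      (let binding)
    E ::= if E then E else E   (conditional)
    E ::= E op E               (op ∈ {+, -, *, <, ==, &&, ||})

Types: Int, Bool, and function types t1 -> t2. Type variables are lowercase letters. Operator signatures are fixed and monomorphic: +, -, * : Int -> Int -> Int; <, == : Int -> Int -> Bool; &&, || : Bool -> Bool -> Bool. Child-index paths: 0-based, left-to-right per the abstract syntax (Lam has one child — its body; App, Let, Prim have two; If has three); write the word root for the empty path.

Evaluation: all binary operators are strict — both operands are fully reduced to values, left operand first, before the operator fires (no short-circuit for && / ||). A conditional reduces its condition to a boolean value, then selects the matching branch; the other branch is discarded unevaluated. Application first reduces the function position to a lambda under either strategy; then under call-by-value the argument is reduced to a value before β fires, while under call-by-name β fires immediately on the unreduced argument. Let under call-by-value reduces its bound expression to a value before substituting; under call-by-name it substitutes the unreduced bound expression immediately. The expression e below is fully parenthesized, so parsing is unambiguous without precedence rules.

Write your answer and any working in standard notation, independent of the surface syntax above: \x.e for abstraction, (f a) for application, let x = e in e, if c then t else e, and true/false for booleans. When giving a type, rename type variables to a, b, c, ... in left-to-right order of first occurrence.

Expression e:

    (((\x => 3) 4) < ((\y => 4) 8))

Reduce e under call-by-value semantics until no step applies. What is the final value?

Answer: true

Derivation:
step 0: (((\x.3) 4) < ((\y.4) 8))
step 1: [beta@0] (3 < ((\y.4) 8))
step 2: [beta@1] (3 < 4)
step 3: [delta@root] true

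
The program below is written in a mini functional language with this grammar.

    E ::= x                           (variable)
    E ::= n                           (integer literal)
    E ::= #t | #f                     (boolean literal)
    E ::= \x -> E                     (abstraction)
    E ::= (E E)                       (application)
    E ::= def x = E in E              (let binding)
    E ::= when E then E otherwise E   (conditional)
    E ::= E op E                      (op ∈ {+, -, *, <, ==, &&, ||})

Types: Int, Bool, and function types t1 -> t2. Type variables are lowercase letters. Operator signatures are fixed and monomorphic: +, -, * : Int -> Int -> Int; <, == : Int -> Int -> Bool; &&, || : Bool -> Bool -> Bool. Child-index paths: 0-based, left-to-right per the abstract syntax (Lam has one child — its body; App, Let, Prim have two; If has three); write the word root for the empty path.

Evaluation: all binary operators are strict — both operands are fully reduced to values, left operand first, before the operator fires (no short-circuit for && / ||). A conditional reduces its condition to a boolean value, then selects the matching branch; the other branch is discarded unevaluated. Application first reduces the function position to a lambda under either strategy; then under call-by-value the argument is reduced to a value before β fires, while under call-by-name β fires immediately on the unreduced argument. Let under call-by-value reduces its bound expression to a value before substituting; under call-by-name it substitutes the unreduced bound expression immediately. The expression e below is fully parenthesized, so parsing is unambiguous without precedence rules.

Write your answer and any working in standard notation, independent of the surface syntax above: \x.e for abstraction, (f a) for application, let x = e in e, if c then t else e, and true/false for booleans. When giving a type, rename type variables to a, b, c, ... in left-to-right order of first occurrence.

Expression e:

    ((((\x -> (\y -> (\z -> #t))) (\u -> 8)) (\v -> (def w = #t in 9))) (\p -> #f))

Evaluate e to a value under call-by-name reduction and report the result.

Answer: true

Derivation:
step 0: ((((\x.(\y.(\z.true))) (\u.8)) (\v.(let w = true in 9))) (\p.false))
step 1: [beta@0.0] (((\y.(\z.true)) (\v.(let w = true in 9))) (\p.false))
step 2: [beta@0] ((\z.true) (\p.false))
step 3: [beta@root] true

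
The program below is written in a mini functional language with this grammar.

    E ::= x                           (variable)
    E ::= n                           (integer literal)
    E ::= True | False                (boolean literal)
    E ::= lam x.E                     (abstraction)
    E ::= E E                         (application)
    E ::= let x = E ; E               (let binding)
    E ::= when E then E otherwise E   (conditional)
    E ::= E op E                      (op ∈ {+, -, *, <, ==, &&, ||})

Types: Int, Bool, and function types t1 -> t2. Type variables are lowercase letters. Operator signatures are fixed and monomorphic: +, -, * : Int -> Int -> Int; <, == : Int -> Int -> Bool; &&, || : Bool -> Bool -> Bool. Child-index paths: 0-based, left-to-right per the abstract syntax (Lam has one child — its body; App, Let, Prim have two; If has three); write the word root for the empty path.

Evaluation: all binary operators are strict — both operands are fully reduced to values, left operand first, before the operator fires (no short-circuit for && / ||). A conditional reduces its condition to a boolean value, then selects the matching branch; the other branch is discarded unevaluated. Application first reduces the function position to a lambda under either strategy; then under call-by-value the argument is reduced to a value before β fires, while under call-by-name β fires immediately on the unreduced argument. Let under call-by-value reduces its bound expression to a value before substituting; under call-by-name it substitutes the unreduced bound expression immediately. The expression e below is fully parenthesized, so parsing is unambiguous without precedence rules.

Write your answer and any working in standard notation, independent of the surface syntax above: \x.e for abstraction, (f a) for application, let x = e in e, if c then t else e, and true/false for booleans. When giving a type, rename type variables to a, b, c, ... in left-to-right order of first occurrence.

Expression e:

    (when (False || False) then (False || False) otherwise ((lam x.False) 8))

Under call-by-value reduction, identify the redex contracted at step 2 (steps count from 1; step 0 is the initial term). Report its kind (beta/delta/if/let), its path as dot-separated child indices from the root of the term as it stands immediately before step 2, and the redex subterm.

Answer: if at root : (if false then (false || false) else ((\x.false) 8))

Derivation:
step 0: (if (false || false) then (false || false) else ((\x.false) 8))
step 1: [delta@0] (if false then (false || false) else ((\x.false) 8))
step 2: [if@root] ((\x.false) 8)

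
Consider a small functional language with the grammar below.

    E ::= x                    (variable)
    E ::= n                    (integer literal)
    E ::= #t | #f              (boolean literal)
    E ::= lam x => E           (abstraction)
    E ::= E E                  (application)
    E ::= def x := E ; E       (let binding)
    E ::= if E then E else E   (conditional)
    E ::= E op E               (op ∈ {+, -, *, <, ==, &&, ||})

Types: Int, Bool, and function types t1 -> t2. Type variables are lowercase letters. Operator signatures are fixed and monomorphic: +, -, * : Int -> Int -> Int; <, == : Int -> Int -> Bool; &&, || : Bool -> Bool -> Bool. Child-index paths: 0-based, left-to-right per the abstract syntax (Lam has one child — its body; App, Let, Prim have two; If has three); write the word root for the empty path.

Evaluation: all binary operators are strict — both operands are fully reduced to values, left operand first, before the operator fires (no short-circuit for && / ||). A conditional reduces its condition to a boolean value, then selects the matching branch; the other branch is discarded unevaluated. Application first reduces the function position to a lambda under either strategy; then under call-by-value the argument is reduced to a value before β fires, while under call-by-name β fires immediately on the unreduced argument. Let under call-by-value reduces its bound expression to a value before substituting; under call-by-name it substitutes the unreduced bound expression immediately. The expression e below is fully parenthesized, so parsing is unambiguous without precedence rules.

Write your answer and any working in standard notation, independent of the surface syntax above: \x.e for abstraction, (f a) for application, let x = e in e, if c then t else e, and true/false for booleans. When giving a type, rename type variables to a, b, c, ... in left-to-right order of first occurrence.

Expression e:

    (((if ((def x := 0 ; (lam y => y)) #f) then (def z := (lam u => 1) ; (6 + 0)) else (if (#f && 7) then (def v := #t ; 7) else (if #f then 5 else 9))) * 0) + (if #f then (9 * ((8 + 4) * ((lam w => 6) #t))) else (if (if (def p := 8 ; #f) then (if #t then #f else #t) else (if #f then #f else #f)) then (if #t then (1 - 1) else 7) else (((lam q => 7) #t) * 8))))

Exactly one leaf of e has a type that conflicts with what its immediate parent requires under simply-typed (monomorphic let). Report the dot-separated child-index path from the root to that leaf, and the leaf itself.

Answer: 0.0.2.0.1 : 7

Trace:
let x : Int
y : a
\y._ : a -> a
  unify a -> a ~ Bool -> b
  unify a ~ Bool
  unify Bool ~ b
_ _ : Bool
  unify Bool ~ Bool
\u._ : c -> Int
let z : c -> Int
  unify Int ~ Int
  unify Int ~ Int
  unify Bool ~ Bool
  unify Int ~ Bool
  FAIL: mismatch Int ~ Bool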